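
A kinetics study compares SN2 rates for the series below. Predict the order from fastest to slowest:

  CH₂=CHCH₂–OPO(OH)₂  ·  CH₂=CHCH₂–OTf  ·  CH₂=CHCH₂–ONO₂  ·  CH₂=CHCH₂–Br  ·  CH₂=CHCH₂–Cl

CH₂=CHCH₂–OTf > CH₂=CHCH₂–Br > CH₂=CHCH₂–Cl > CH₂=CHCH₂–ONO₂ > CH₂=CHCH₂–OPO(OH)₂

With the same alkyl group throughout, only the leaving group differentiates the rates.
Leaving-group ability tracks the stability of the departed species; conjugate-acid pKₐ is the usual yardstick (lower pKₐ → better LG).
CH₂=CHCH₂–OTf loses OTf⁻: pKₐ(CF₃SO₃H (triflic acid)) ≈ -14
CH₂=CHCH₂–Br loses Br⁻: pKₐ(HBr) ≈ -9
CH₂=CHCH₂–Cl loses Cl⁻: pKₐ(HCl) ≈ -7
CH₂=CHCH₂–ONO₂ loses NO₃⁻: pKₐ(HNO₃) ≈ -1.3
CH₂=CHCH₂–OPO(OH)₂ loses H₂PO₄⁻: pKₐ(H₃PO₄) ≈ 2.1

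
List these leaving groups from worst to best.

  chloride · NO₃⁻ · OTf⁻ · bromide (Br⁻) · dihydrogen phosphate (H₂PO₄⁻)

OTf⁻: pKₐ(CF₃SO₃H (triflic acid)) ≈ -14
bromide (Br⁻): pKₐ(HBr) ≈ -9 — weak base; good leaving group
chloride: pKₐ(HCl) ≈ -7
NO₃⁻: pKₐ(HNO₃) ≈ -1.3 — resonance-delocalised over three oxygens
dihydrogen phosphate (H₂PO₄⁻): pKₐ(H₃PO₄) ≈ 2.1 — moderate base; biological leaving group after further activation
Reversing gives the worst-to-best order requested.

dihydrogen phosphate (H₂PO₄⁻) < NO₃⁻ < chloride < bromide (Br⁻) < OTf⁻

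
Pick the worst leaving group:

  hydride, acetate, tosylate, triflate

hydride

triflate: pKₐ(CF₃SO₃H (triflic acid)) ≈ -14
tosylate: pKₐ(p-CH₃C₆H₄SO₃H (TsOH)) ≈ -2.8
acetate: pKₐ(CH₃COOH) ≈ 4.8
hydride: pKₐ(H₂) ≈ 36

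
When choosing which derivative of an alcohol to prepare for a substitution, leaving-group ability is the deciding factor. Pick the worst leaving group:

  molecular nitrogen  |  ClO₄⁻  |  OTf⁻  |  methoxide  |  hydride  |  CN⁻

hydride

Leaving-group ability tracks the stability of the departed species; conjugate-acid pKₐ is the usual yardstick (lower pKₐ → better LG).
molecular nitrogen: no meaningful conjugate acid; N₂ departs as an exceptionally stable neutral molecule
OTf⁻: pKₐ(CF₃SO₃H (triflic acid)) ≈ -14
ClO₄⁻: pKₐ(HClO₄) ≈ -10
CN⁻: pKₐ(HCN) ≈ 9.2
methoxide: pKₐ(CH₃OH) ≈ 15.5
hydride: pKₐ(H₂) ≈ 36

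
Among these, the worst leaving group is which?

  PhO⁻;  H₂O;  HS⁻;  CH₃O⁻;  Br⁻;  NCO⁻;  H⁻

H⁻

A good leaving group is a weak base: the lower the pKₐ of its conjugate acid, the more readily it departs.
Br⁻: pKₐ(HBr) ≈ -9
H₂O: pKₐ(H₃O⁺) ≈ -1.7
NCO⁻: pKₐ(HOCN) ≈ 3.5
HS⁻: pKₐ(H₂S) ≈ 7
PhO⁻: pKₐ(C₆H₅OH (phenol)) ≈ 10
CH₃O⁻: pKₐ(CH₃OH) ≈ 15.5
H⁻: pKₐ(H₂) ≈ 36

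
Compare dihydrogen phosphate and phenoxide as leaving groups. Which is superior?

dihydrogen phosphate is the better leaving group.
pKₐ(H₃PO₄) ≈ 2.1 versus pKₐ(C₆H₅OH (phenol)) ≈ 10: dihydrogen phosphate is the much weaker base.
Moderate base; biological leaving group after further activation.

dihydrogen phosphate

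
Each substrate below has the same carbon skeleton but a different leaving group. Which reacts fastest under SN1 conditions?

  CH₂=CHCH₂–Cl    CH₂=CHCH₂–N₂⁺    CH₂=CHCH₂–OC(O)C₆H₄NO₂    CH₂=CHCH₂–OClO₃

CH₂=CHCH₂–N₂⁺

Same R in every case — rank the leaving groups.
A good leaving group is a weak base: the lower the pKₐ of its conjugate acid, the more readily it departs.
CH₂=CHCH₂–N₂⁺ loses N₂: no meaningful conjugate acid; N₂ departs as an exceptionally stable neutral molecule
CH₂=CHCH₂–OClO₃ loses ClO₄⁻: pKₐ(HClO₄) ≈ -10
CH₂=CHCH₂–Cl loses Cl⁻: pKₐ(HCl) ≈ -7
CH₂=CHCH₂–OC(O)C₆H₄NO₂ loses p-O₂N–C₆H₄–COO⁻: pKₐ(p-nitrobenzoic acid) ≈ 3.4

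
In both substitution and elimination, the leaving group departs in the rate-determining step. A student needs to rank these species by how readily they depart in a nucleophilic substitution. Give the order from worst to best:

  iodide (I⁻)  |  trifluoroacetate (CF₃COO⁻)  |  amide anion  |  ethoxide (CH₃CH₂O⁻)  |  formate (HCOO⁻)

The more stable X⁻ (or X) is on its own — i.e. the weaker a base it is — the better a leaving group it makes.
iodide (I⁻): pKₐ(HI) ≈ -10
trifluoroacetate (CF₃COO⁻): pKₐ(CF₃COOH) ≈ 0.2
formate (HCOO⁻): pKₐ(HCOOH) ≈ 3.8
ethoxide (CH₃CH₂O⁻): pKₐ(CH₃CH₂OH) ≈ 16
amide anion: pKₐ(NH₃) ≈ 38
Listed from poorest to best leaving group as asked.

amide anion < ethoxide (CH₃CH₂O⁻) < formate (HCOO⁻) < trifluoroacetate (CF₃COO⁻) < iodide (I⁻)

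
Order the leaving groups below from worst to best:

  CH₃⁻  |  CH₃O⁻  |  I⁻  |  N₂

CH₃⁻ < CH₃O⁻ < I⁻ < N₂

N₂: no meaningful conjugate acid; N₂ departs as an exceptionally stable neutral molecule
I⁻: pKₐ(HI) ≈ -10
CH₃O⁻: pKₐ(CH₃OH) ≈ 15.5
CH₃⁻: pKₐ(CH₄) ≈ 48
Listed from poorest to best leaving group as asked.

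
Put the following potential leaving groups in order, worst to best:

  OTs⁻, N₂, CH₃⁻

N₂: no meaningful conjugate acid; N₂ departs as an exceptionally stable neutral molecule
OTs⁻: pKₐ(p-CH₃C₆H₄SO₃H (TsOH)) ≈ -2.8
CH₃⁻: pKₐ(CH₄) ≈ 48 — unstabilised carbanion; the worst conceivable leaving group
The question asks for worst first, so the sequence is read in increasing leaving-group ability.

CH₃⁻ < OTs⁻ < N₂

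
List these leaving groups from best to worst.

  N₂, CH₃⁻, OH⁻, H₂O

The more stable X⁻ (or X) is on its own — i.e. the weaker a base it is — the better a leaving group it makes.
N₂: no meaningful conjugate acid; N₂ departs as an exceptionally stable neutral molecule
H₂O: pKₐ(H₃O⁺) ≈ -1.7 — neutral; leaves from a protonated alcohol (R–OH₂⁺)
OH⁻: pKₐ(H₂O) ≈ 15.7 — strong base; essentially never leaves without prior activation
CH₃⁻: pKₐ(CH₄) ≈ 48 — unstabilised carbanion; the worst conceivable leaving group

N₂ > H₂O > OH⁻ > CH₃⁻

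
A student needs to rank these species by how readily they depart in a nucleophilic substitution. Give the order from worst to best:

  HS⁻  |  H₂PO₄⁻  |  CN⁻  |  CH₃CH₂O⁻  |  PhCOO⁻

H₂PO₄⁻: pKₐ(H₃PO₄) ≈ 2.1 — moderate base; biological leaving group after further activation
PhCOO⁻: pKₐ(C₆H₅COOH) ≈ 4.2 — aryl carboxylate
HS⁻: pKₐ(H₂S) ≈ 7 — larger and more polarisable than the oxygen analogue
CN⁻: pKₐ(HCN) ≈ 9.2 — sp carbon stabilises the charge somewhat, but still a poor LG
CH₃CH₂O⁻: pKₐ(CH₃CH₂OH) ≈ 16 — strong base; alkoxides do not leave unassisted
Reversing gives the worst-to-best order requested.

CH₃CH₂O⁻ < CN⁻ < HS⁻ < PhCOO⁻ < H₂PO₄⁻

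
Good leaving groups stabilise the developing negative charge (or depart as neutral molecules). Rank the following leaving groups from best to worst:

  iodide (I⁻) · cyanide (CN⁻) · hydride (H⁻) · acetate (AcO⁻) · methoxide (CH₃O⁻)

iodide (I⁻) > acetate (AcO⁻) > cyanide (CN⁻) > methoxide (CH₃O⁻) > hydride (H⁻)

A good leaving group is a weak base: the lower the pKₐ of its conjugate acid, the more readily it departs.
iodide (I⁻): pKₐ(HI) ≈ -10
acetate (AcO⁻): pKₐ(CH₃COOH) ≈ 4.8
cyanide (CN⁻): pKₐ(HCN) ≈ 9.2
methoxide (CH₃O⁻): pKₐ(CH₃OH) ≈ 15.5
hydride (H⁻): pKₐ(H₂) ≈ 36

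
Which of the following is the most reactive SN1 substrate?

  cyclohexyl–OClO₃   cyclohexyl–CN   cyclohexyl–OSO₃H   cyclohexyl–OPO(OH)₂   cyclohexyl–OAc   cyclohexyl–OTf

With the same alkyl group throughout, only the leaving group differentiates the rates.
Leaving-group ability tracks the stability of the departed species; conjugate-acid pKₐ is the usual yardstick (lower pKₐ → better LG).
cyclohexyl–OTf loses OTf⁻: pKₐ(CF₃SO₃H (triflic acid)) ≈ -14
cyclohexyl–OClO₃ loses ClO₄⁻: pKₐ(HClO₄) ≈ -10
cyclohexyl–OSO₃H loses HSO₄⁻: pKₐ(H₂SO₄) ≈ -3
cyclohexyl–OPO(OH)₂ loses H₂PO₄⁻: pKₐ(H₃PO₄) ≈ 2.1
cyclohexyl–OAc loses AcO⁻: pKₐ(CH₃COOH) ≈ 4.8
cyclohexyl–CN loses CN⁻: pKₐ(HCN) ≈ 9.2

cyclohexyl–OTf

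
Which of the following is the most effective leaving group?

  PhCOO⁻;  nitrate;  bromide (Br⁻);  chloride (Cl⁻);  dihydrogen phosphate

The more stable X⁻ (or X) is on its own — i.e. the weaker a base it is — the better a leaving group it makes.
bromide (Br⁻): pKₐ(HBr) ≈ -9
chloride (Cl⁻): pKₐ(HCl) ≈ -7
nitrate: pKₐ(HNO₃) ≈ -1.3
dihydrogen phosphate: pKₐ(H₃PO₄) ≈ 2.1
PhCOO⁻: pKₐ(C₆H₅COOH) ≈ 4.2

bromide (Br⁻)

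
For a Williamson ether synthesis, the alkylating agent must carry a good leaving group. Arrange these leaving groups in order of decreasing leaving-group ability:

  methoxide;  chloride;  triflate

Leaving-group ability tracks the stability of the departed species; conjugate-acid pKₐ is the usual yardstick (lower pKₐ → better LG).
triflate: pKₐ(CF₃SO₃H (triflic acid)) ≈ -14
chloride: pKₐ(HCl) ≈ -7
methoxide: pKₐ(CH₃OH) ≈ 15.5

triflate > chloride > methoxide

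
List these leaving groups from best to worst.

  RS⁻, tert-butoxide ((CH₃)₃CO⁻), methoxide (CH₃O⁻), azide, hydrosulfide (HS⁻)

azide > hydrosulfide (HS⁻) > RS⁻ > methoxide (CH₃O⁻) > tert-butoxide ((CH₃)₃CO⁻)

A good leaving group is a weak base: the lower the pKₐ of its conjugate acid, the more readily it departs.
azide: pKₐ(HN₃) ≈ 4.7
hydrosulfide (HS⁻): pKₐ(H₂S) ≈ 7
RS⁻: pKₐ(RSH (a thiol)) ≈ 10.5
methoxide (CH₃O⁻): pKₐ(CH₃OH) ≈ 15.5
tert-butoxide ((CH₃)₃CO⁻): pKₐ(t-BuOH) ≈ 18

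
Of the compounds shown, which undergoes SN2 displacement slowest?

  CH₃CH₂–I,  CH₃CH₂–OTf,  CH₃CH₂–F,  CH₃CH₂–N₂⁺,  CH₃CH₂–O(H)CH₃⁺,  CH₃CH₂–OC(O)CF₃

Identical carbon frameworks mean the comparison reduces to leaving-group quality.
A good leaving group is a weak base: the lower the pKₐ of its conjugate acid, the more readily it departs.
CH₃CH₂–N₂⁺ loses N₂: no meaningful conjugate acid; N₂ departs as an exceptionally stable neutral molecule
CH₃CH₂–OTf loses OTf⁻: pKₐ(CF₃SO₃H (triflic acid)) ≈ -14
CH₃CH₂–I loses I⁻: pKₐ(HI) ≈ -10
CH₃CH₂–O(H)CH₃⁺ loses R'OH: pKₐ(R'OH₂⁺) ≈ -2.4
CH₃CH₂–OC(O)CF₃ loses CF₃COO⁻: pKₐ(CF₃COOH) ≈ 0.2
CH₃CH₂–F loses F⁻: pKₐ(HF) ≈ 3.2

CH₃CH₂–F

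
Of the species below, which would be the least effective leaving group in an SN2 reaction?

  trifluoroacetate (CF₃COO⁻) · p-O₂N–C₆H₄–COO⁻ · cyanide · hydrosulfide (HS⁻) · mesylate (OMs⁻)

cyanide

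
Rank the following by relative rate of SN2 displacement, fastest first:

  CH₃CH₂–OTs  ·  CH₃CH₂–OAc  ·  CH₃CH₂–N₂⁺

CH₃CH₂–N₂⁺ > CH₃CH₂–OTs > CH₃CH₂–OAc

The skeletons are identical, so relative rate is governed entirely by leaving-group ability.
A good leaving group is a weak base: the lower the pKₐ of its conjugate acid, the more readily it departs.
CH₃CH₂–N₂⁺ loses N₂: no meaningful conjugate acid; N₂ departs as an exceptionally stable neutral molecule
CH₃CH₂–OTs loses OTs⁻: pKₐ(p-CH₃C₆H₄SO₃H (TsOH)) ≈ -2.8
CH₃CH₂–OAc loses AcO⁻: pKₐ(CH₃COOH) ≈ 4.8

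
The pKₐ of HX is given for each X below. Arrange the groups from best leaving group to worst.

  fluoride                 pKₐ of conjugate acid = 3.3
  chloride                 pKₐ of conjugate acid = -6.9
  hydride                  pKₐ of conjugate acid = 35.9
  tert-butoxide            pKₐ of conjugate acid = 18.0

chloride > fluoride > tert-butoxide > hydride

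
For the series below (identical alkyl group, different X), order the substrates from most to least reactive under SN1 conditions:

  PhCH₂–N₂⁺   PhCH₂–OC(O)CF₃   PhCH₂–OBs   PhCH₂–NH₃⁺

With the same alkyl group throughout, only the leaving group differentiates the rates.
The more stable X⁻ (or X) is on its own — i.e. the weaker a base it is — the better a leaving group it makes.
PhCH₂–N₂⁺ loses N₂: no meaningful conjugate acid; N₂ departs as an exceptionally stable neutral molecule
PhCH₂–OBs loses OBs⁻: pKₐ(p-BrC₆H₄SO₃H) ≈ -2.8
PhCH₂–OC(O)CF₃ loses CF₃COO⁻: pKₐ(CF₃COOH) ≈ 0.2
PhCH₂–NH₃⁺ loses NH₃: pKₐ(NH₄⁺) ≈ 9.2

PhCH₂–N₂⁺ > PhCH₂–OBs > PhCH₂–OC(O)CF₃ > PhCH₂–NH₃⁺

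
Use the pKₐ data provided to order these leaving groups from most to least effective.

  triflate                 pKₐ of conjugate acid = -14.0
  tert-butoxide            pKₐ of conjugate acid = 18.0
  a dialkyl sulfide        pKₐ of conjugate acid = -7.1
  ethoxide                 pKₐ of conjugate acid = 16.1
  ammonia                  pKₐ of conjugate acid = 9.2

Lower conjugate-acid pKₐ ⇒ weaker base ⇒ better leaving group.
Sorting by the given values: triflate (-14.0), a dialkyl sulfide (-7.1), ammonia (9.2), ethoxide (16.1), tert-butoxide (18.0).

triflate > a dialkyl sulfide > ammonia > ethoxide > tert-butoxide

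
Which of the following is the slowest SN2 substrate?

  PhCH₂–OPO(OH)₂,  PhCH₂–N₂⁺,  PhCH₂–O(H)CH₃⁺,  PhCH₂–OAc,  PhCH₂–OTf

Identical carbon frameworks mean the comparison reduces to leaving-group quality.
A good leaving group is a weak base: the lower the pKₐ of its conjugate acid, the more readily it departs.
PhCH₂–N₂⁺ loses N₂: no meaningful conjugate acid; N₂ departs as an exceptionally stable neutral molecule
PhCH₂–OTf loses OTf⁻: pKₐ(CF₃SO₃H (triflic acid)) ≈ -14
PhCH₂–O(H)CH₃⁺ loses R'OH: pKₐ(R'OH₂⁺) ≈ -2.4
PhCH₂–OPO(OH)₂ loses H₂PO₄⁻: pKₐ(H₃PO₄) ≈ 2.1
PhCH₂–OAc loses AcO⁻: pKₐ(CH₃COOH) ≈ 4.8

PhCH₂–OAc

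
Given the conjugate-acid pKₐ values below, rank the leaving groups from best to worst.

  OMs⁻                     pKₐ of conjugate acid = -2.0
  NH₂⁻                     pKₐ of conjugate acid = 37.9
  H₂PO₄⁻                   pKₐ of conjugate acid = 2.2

OMs⁻ > H₂PO₄⁻ > NH₂⁻

Lower conjugate-acid pKₐ ⇒ weaker base ⇒ better leaving group.
Sorting by the given values: OMs⁻ (-2.0), H₂PO₄⁻ (2.2), NH₂⁻ (37.9).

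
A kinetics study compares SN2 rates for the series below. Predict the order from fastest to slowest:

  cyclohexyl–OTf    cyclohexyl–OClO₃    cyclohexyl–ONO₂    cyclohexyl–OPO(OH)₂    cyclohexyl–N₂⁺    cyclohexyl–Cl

The skeletons are identical, so relative rate is governed entirely by leaving-group ability.
A good leaving group is a weak base: the lower the pKₐ of its conjugate acid, the more readily it departs.
cyclohexyl–N₂⁺ loses N₂: no meaningful conjugate acid; N₂ departs as an exceptionally stable neutral molecule
cyclohexyl–OTf loses OTf⁻: pKₐ(CF₃SO₃H (triflic acid)) ≈ -14
cyclohexyl–OClO₃ loses ClO₄⁻: pKₐ(HClO₄) ≈ -10
cyclohexyl–Cl loses Cl⁻: pKₐ(HCl) ≈ -7
cyclohexyl–ONO₂ loses NO₃⁻: pKₐ(HNO₃) ≈ -1.3
cyclohexyl–OPO(OH)₂ loses H₂PO₄⁻: pKₐ(H₃PO₄) ≈ 2.1

cyclohexyl–N₂⁺ > cyclohexyl–OTf > cyclohexyl–OClO₃ > cyclohexyl–Cl > cyclohexyl–ONO₂ > cyclohexyl–OPO(OH)₂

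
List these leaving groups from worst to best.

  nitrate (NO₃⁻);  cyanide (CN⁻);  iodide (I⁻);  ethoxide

iodide (I⁻): pKₐ(HI) ≈ -10
nitrate (NO₃⁻): pKₐ(HNO₃) ≈ -1.3 — resonance-delocalised over three oxygens
cyanide (CN⁻): pKₐ(HCN) ≈ 9.2
ethoxide: pKₐ(CH₃CH₂OH) ≈ 16
Listed from poorest to best leaving group as asked.

ethoxide < cyanide (CN⁻) < nitrate (NO₃⁻) < iodide (I⁻)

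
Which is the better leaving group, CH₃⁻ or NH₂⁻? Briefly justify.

NH₂⁻ is the better leaving group.
pKₐ(NH₃) ≈ 38 versus pKₐ(CH₄) ≈ 48: NH₂⁻ is the much weaker base.
Extremely strong base; never a leaving group.

NH₂⁻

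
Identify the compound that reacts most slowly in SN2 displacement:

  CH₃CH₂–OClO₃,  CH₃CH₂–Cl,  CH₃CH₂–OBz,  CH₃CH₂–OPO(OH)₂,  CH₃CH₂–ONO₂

Same R in every case — rank the leaving groups.
Leaving-group ability tracks the stability of the departed species; conjugate-acid pKₐ is the usual yardstick (lower pKₐ → better LG).
CH₃CH₂–OClO₃ loses ClO₄⁻: pKₐ(HClO₄) ≈ -10
CH₃CH₂–Cl loses Cl⁻: pKₐ(HCl) ≈ -7
CH₃CH₂–ONO₂ loses NO₃⁻: pKₐ(HNO₃) ≈ -1.3
CH₃CH₂–OPO(OH)₂ loses H₂PO₄⁻: pKₐ(H₃PO₄) ≈ 2.1
CH₃CH₂–OBz loses PhCOO⁻: pKₐ(C₆H₅COOH) ≈ 4.2

CH₃CH₂–OBz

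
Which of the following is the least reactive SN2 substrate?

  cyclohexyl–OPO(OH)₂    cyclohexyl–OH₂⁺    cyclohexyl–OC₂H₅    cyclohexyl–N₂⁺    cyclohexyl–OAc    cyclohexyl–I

With the same alkyl group throughout, only the leaving group differentiates the rates.
A good leaving group is a weak base: the lower the pKₐ of its conjugate acid, the more readily it departs.
cyclohexyl–N₂⁺ loses N₂: no meaningful conjugate acid; N₂ departs as an exceptionally stable neutral molecule
cyclohexyl–I loses I⁻: pKₐ(HI) ≈ -10
cyclohexyl–OH₂⁺ loses H₂O: pKₐ(H₃O⁺) ≈ -1.7
cyclohexyl–OPO(OH)₂ loses H₂PO₄⁻: pKₐ(H₃PO₄) ≈ 2.1
cyclohexyl–OAc loses AcO⁻: pKₐ(CH₃COOH) ≈ 4.8
cyclohexyl–OC₂H₅ loses CH₃CH₂O⁻: pKₐ(CH₃CH₂OH) ≈ 16

cyclohexyl–OC₂H₅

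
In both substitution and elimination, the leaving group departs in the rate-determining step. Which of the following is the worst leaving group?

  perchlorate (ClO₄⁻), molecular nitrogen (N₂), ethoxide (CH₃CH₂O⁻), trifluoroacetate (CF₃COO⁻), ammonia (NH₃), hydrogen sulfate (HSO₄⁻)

ethoxide (CH₃CH₂O⁻)

molecular nitrogen (N₂): no meaningful conjugate acid; N₂ departs as an exceptionally stable neutral molecule
perchlorate (ClO₄⁻): pKₐ(HClO₄) ≈ -10
hydrogen sulfate (HSO₄⁻): pKₐ(H₂SO₄) ≈ -3
trifluoroacetate (CF₃COO⁻): pKₐ(CF₃COOH) ≈ 0.2
ammonia (NH₃): pKₐ(NH₄⁺) ≈ 9.2
ethoxide (CH₃CH₂O⁻): pKₐ(CH₃CH₂OH) ≈ 16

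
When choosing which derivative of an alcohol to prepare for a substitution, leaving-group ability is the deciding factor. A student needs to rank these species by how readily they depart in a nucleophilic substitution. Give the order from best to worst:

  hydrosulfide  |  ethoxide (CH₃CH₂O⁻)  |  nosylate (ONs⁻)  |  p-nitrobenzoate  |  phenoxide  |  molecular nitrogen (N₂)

molecular nitrogen (N₂) > nosylate (ONs⁻) > p-nitrobenzoate > hydrosulfide > phenoxide > ethoxide (CH₃CH₂O⁻)

molecular nitrogen (N₂): no meaningful conjugate acid; N₂ departs as an exceptionally stable neutral molecule
nosylate (ONs⁻): pKₐ(p-O₂NC₆H₄SO₃H) ≈ -3.5
p-nitrobenzoate: pKₐ(p-nitrobenzoic acid) ≈ 3.4 — electron-withdrawing nitro group stabilises the carboxylate
hydrosulfide: pKₐ(H₂S) ≈ 7
phenoxide: pKₐ(C₆H₅OH (phenol)) ≈ 10
ethoxide (CH₃CH₂O⁻): pKₐ(CH₃CH₂OH) ≈ 16 — strong base; alkoxides do not leave unassisted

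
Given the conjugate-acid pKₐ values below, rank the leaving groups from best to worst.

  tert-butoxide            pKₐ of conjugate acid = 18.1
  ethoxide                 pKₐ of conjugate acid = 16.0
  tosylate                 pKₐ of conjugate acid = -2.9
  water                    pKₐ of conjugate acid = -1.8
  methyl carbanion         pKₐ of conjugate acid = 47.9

tosylate > water > ethoxide > tert-butoxide > methyl carbanion

Lower conjugate-acid pKₐ ⇒ weaker base ⇒ better leaving group.
Sorting by the given values: tosylate (-2.9), water (-1.8), ethoxide (16.0), tert-butoxide (18.1), methyl carbanion (47.9).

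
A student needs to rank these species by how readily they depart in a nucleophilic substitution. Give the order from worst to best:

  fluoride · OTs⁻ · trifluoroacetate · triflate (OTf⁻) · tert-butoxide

triflate (OTf⁻): pKₐ(CF₃SO₃H (triflic acid)) ≈ -14 — charge spread over three oxygens and a CF₃ group; the premier leaving group in synthesis
OTs⁻: pKₐ(p-CH₃C₆H₄SO₃H (TsOH)) ≈ -2.8
trifluoroacetate: pKₐ(CF₃COOH) ≈ 0.2 — strongly electron-withdrawing CF₃ stabilises the carboxylate
fluoride: pKₐ(HF) ≈ 3.2 — small and strongly basic; the poor halide leaving group
tert-butoxide: pKₐ(t-BuOH) ≈ 18 — bulky, strongly basic alkoxide
The question asks for worst first, so the sequence is read in increasing leaving-group ability.

tert-butoxide < fluoride < trifluoroacetate < OTs⁻ < triflate (OTf⁻)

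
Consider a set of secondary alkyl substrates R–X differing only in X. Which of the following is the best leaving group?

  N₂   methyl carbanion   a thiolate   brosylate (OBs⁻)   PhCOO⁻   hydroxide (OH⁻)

A good leaving group is a weak base: the lower the pKₐ of its conjugate acid, the more readily it departs.
N₂: no meaningful conjugate acid; N₂ departs as an exceptionally stable neutral molecule
brosylate (OBs⁻): pKₐ(p-BrC₆H₄SO₃H) ≈ -2.8
PhCOO⁻: pKₐ(C₆H₅COOH) ≈ 4.2
a thiolate: pKₐ(RSH (a thiol)) ≈ 10.5
hydroxide (OH⁻): pKₐ(H₂O) ≈ 15.7
methyl carbanion: pKₐ(CH₄) ≈ 48

N₂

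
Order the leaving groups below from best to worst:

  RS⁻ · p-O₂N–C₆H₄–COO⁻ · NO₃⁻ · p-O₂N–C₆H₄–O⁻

NO₃⁻ > p-O₂N–C₆H₄–COO⁻ > p-O₂N–C₆H₄–O⁻ > RS⁻

NO₃⁻: pKₐ(HNO₃) ≈ -1.3 — resonance-delocalised over three oxygens
p-O₂N–C₆H₄–COO⁻: pKₐ(p-nitrobenzoic acid) ≈ 3.4 — electron-withdrawing nitro group stabilises the carboxylate
p-O₂N–C₆H₄–O⁻: pKₐ(p-nitrophenol) ≈ 7.2
RS⁻: pKₐ(RSH (a thiol)) ≈ 10.5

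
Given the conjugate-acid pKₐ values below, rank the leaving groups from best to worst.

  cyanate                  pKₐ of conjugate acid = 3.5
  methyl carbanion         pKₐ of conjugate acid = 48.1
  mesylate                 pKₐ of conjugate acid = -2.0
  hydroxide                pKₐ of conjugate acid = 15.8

Lower conjugate-acid pKₐ ⇒ weaker base ⇒ better leaving group.
Sorting by the given values: mesylate (-2.0), cyanate (3.5), hydroxide (15.8), methyl carbanion (48.1).

mesylate > cyanate > hydroxide > methyl carbanion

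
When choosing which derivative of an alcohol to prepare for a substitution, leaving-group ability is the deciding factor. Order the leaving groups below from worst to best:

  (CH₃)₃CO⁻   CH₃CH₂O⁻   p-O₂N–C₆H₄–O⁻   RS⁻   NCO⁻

(CH₃)₃CO⁻ < CH₃CH₂O⁻ < RS⁻ < p-O₂N–C₆H₄–O⁻ < NCO⁻

The more stable X⁻ (or X) is on its own — i.e. the weaker a base it is — the better a leaving group it makes.
NCO⁻: pKₐ(HOCN) ≈ 3.5
p-O₂N–C₆H₄–O⁻: pKₐ(p-nitrophenol) ≈ 7.2
RS⁻: pKₐ(RSH (a thiol)) ≈ 10.5 — moderately basic; rarely leaves without activation
CH₃CH₂O⁻: pKₐ(CH₃CH₂OH) ≈ 16
(CH₃)₃CO⁻: pKₐ(t-BuOH) ≈ 18 — bulky, strongly basic alkoxide
Listed from poorest to best leaving group as asked.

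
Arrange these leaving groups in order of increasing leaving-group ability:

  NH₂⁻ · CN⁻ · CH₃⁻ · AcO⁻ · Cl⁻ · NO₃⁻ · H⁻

CH₃⁻ < NH₂⁻ < H⁻ < CN⁻ < AcO⁻ < NO₃⁻ < Cl⁻

Leaving-group ability tracks the stability of the departed species; conjugate-acid pKₐ is the usual yardstick (lower pKₐ → better LG).
Cl⁻: pKₐ(HCl) ≈ -7 — moderately weak base
NO₃⁻: pKₐ(HNO₃) ≈ -1.3 — resonance-delocalised over three oxygens
AcO⁻: pKₐ(CH₃COOH) ≈ 4.8 — resonance-stabilised but still a weak base
CN⁻: pKₐ(HCN) ≈ 9.2 — sp carbon stabilises the charge somewhat, but still a poor LG
H⁻: pKₐ(H₂) ≈ 36 — extremely strong base; leaves only in special hydride-transfer contexts
NH₂⁻: pKₐ(NH₃) ≈ 38 — extremely strong base; never a leaving group
CH₃⁻: pKₐ(CH₄) ≈ 48 — unstabilised carbanion; the worst conceivable leaving group
The question asks for worst first, so the sequence is read in increasing leaving-group ability.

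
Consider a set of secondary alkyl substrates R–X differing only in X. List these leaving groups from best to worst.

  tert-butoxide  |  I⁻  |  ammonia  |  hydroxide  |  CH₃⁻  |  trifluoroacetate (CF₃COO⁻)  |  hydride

I⁻: pKₐ(HI) ≈ -10
trifluoroacetate (CF₃COO⁻): pKₐ(CF₃COOH) ≈ 0.2
ammonia: pKₐ(NH₄⁺) ≈ 9.2
hydroxide: pKₐ(H₂O) ≈ 15.7
tert-butoxide: pKₐ(t-BuOH) ≈ 18
hydride: pKₐ(H₂) ≈ 36
CH₃⁻: pKₐ(CH₄) ≈ 48

I⁻ > trifluoroacetate (CF₃COO⁻) > ammonia > hydroxide > tert-butoxide > hydride > CH₃⁻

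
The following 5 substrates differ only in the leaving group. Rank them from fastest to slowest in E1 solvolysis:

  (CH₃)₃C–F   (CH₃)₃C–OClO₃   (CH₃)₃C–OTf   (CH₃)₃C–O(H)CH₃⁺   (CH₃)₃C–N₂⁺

With the same alkyl group throughout, only the leaving group differentiates the rates.
Leaving-group ability tracks the stability of the departed species; conjugate-acid pKₐ is the usual yardstick (lower pKₐ → better LG).
(CH₃)₃C–N₂⁺ loses N₂: no meaningful conjugate acid; N₂ departs as an exceptionally stable neutral molecule
(CH₃)₃C–OTf loses OTf⁻: pKₐ(CF₃SO₃H (triflic acid)) ≈ -14
(CH₃)₃C–OClO₃ loses ClO₄⁻: pKₐ(HClO₄) ≈ -10
(CH₃)₃C–O(H)CH₃⁺ loses R'OH: pKₐ(R'OH₂⁺) ≈ -2.4
(CH₃)₃C–F loses F⁻: pKₐ(HF) ≈ 3.2

(CH₃)₃C–N₂⁺ > (CH₃)₃C–OTf > (CH₃)₃C–OClO₃ > (CH₃)₃C–O(H)CH₃⁺ > (CH₃)₃C–F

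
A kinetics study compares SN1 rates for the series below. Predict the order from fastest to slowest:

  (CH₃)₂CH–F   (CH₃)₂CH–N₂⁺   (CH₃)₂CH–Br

(CH₃)₂CH–N₂⁺ > (CH₃)₂CH–Br > (CH₃)₂CH–F

Same R in every case — rank the leaving groups.
Leaving-group ability tracks the stability of the departed species; conjugate-acid pKₐ is the usual yardstick (lower pKₐ → better LG).
(CH₃)₂CH–N₂⁺ loses N₂: no meaningful conjugate acid; N₂ departs as an exceptionally stable neutral molecule
(CH₃)₂CH–Br loses Br⁻: pKₐ(HBr) ≈ -9
(CH₃)₂CH–F loses F⁻: pKₐ(HF) ≈ 3.2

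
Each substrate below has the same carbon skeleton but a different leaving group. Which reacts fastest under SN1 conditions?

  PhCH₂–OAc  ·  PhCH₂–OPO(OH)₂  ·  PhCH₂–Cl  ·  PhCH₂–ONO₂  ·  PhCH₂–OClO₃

Same R in every case — rank the leaving groups.
A good leaving group is a weak base: the lower the pKₐ of its conjugate acid, the more readily it departs.
PhCH₂–OClO₃ loses ClO₄⁻: pKₐ(HClO₄) ≈ -10
PhCH₂–Cl loses Cl⁻: pKₐ(HCl) ≈ -7
PhCH₂–ONO₂ loses NO₃⁻: pKₐ(HNO₃) ≈ -1.3
PhCH₂–OPO(OH)₂ loses H₂PO₄⁻: pKₐ(H₃PO₄) ≈ 2.1
PhCH₂–OAc loses AcO⁻: pKₐ(CH₃COOH) ≈ 4.8

PhCH₂–OClO₃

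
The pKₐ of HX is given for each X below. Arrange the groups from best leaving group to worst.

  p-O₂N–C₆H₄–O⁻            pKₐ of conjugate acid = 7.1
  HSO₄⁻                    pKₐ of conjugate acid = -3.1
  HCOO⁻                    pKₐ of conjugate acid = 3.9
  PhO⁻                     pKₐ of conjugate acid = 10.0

Lower conjugate-acid pKₐ ⇒ weaker base ⇒ better leaving group.
Sorting by the given values: HSO₄⁻ (-3.1), HCOO⁻ (3.9), p-O₂N–C₆H₄–O⁻ (7.1), PhO⁻ (10.0).

HSO₄⁻ > HCOO⁻ > p-O₂N–C₆H₄–O⁻ > PhO⁻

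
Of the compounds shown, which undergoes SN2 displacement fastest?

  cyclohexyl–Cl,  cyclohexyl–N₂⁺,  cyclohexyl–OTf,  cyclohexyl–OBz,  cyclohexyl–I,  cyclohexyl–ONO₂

The skeletons are identical, so relative rate is governed entirely by leaving-group ability.
Rank by basicity of the departing species: weakest base leaves most easily.
cyclohexyl–N₂⁺ loses N₂: no meaningful conjugate acid; N₂ departs as an exceptionally stable neutral molecule
cyclohexyl–OTf loses OTf⁻: pKₐ(CF₃SO₃H (triflic acid)) ≈ -14
cyclohexyl–I loses I⁻: pKₐ(HI) ≈ -10
cyclohexyl–Cl loses Cl⁻: pKₐ(HCl) ≈ -7
cyclohexyl–ONO₂ loses NO₃⁻: pKₐ(HNO₃) ≈ -1.3
cyclohexyl–OBz loses PhCOO⁻: pKₐ(C₆H₅COOH) ≈ 4.2

cyclohexyl–N₂⁺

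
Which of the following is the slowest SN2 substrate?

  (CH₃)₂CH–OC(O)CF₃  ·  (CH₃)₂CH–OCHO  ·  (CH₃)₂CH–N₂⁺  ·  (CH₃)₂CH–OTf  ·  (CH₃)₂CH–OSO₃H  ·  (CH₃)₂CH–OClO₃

Identical carbon frameworks mean the comparison reduces to leaving-group quality.
Leaving-group ability tracks the stability of the departed species; conjugate-acid pKₐ is the usual yardstick (lower pKₐ → better LG).
(CH₃)₂CH–N₂⁺ loses N₂: no meaningful conjugate acid; N₂ departs as an exceptionally stable neutral molecule
(CH₃)₂CH–OTf loses OTf⁻: pKₐ(CF₃SO₃H (triflic acid)) ≈ -14
(CH₃)₂CH–OClO₃ loses ClO₄⁻: pKₐ(HClO₄) ≈ -10
(CH₃)₂CH–OSO₃H loses HSO₄⁻: pKₐ(H₂SO₄) ≈ -3
(CH₃)₂CH–OC(O)CF₃ loses CF₃COO⁻: pKₐ(CF₃COOH) ≈ 0.2
(CH₃)₂CH–OCHO loses HCOO⁻: pKₐ(HCOOH) ≈ 3.8

(CH₃)₂CH–OCHO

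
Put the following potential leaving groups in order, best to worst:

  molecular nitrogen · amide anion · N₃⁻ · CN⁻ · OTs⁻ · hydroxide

molecular nitrogen > OTs⁻ > N₃⁻ > CN⁻ > hydroxide > amide anion

molecular nitrogen: no meaningful conjugate acid; N₂ departs as an exceptionally stable neutral molecule
OTs⁻: pKₐ(p-CH₃C₆H₄SO₃H (TsOH)) ≈ -2.8 — resonance-delocalised arenesulfonate
N₃⁻: pKₐ(HN₃) ≈ 4.7
CN⁻: pKₐ(HCN) ≈ 9.2 — sp carbon stabilises the charge somewhat, but still a poor LG
hydroxide: pKₐ(H₂O) ≈ 15.7 — strong base; essentially never leaves without prior activation
amide anion: pKₐ(NH₃) ≈ 38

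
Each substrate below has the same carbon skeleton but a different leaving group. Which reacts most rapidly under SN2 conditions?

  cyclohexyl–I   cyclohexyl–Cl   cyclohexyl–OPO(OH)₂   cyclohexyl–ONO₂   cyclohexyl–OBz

cyclohexyl–I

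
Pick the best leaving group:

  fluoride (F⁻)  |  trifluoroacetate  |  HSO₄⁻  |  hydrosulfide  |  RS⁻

HSO₄⁻

Rank by basicity of the departing species: weakest base leaves most easily.
HSO₄⁻: pKₐ(H₂SO₄) ≈ -3
trifluoroacetate: pKₐ(CF₃COOH) ≈ 0.2
fluoride (F⁻): pKₐ(HF) ≈ 3.2
hydrosulfide: pKₐ(H₂S) ≈ 7
RS⁻: pKₐ(RSH (a thiol)) ≈ 10.5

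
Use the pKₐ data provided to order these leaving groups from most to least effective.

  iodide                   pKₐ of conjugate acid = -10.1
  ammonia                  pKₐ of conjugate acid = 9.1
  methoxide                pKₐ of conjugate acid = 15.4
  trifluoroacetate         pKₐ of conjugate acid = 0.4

iodide > trifluoroacetate > ammonia > methoxide

Lower conjugate-acid pKₐ ⇒ weaker base ⇒ better leaving group.
Sorting by the given values: iodide (-10.1), trifluoroacetate (0.4), ammonia (9.1), methoxide (15.4).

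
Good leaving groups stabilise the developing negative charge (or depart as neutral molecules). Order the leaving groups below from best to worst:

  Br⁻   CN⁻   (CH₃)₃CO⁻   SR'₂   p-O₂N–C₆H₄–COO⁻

Br⁻ > SR'₂ > p-O₂N–C₆H₄–COO⁻ > CN⁻ > (CH₃)₃CO⁻

A good leaving group is a weak base: the lower the pKₐ of its conjugate acid, the more readily it departs.
Br⁻: pKₐ(HBr) ≈ -9
SR'₂: pKₐ(R'₂SH⁺) ≈ -7
p-O₂N–C₆H₄–COO⁻: pKₐ(p-nitrobenzoic acid) ≈ 3.4
CN⁻: pKₐ(HCN) ≈ 9.2 — sp carbon stabilises the charge somewhat, but still a poor LG
(CH₃)₃CO⁻: pKₐ(t-BuOH) ≈ 18 — bulky, strongly basic alkoxide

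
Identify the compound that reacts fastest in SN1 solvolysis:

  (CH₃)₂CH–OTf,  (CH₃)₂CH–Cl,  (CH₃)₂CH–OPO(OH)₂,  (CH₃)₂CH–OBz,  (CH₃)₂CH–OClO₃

(CH₃)₂CH–OTf

Same R in every case — rank the leaving groups.
A good leaving group is a weak base: the lower the pKₐ of its conjugate acid, the more readily it departs.
(CH₃)₂CH–OTf loses OTf⁻: pKₐ(CF₃SO₃H (triflic acid)) ≈ -14
(CH₃)₂CH–OClO₃ loses ClO₄⁻: pKₐ(HClO₄) ≈ -10
(CH₃)₂CH–Cl loses Cl⁻: pKₐ(HCl) ≈ -7
(CH₃)₂CH–OPO(OH)₂ loses H₂PO₄⁻: pKₐ(H₃PO₄) ≈ 2.1
(CH₃)₂CH–OBz loses PhCOO⁻: pKₐ(C₆H₅COOH) ≈ 4.2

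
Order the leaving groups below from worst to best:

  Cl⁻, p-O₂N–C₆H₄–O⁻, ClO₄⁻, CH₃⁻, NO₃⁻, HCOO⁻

CH₃⁻ < p-O₂N–C₆H₄–O⁻ < HCOO⁻ < NO₃⁻ < Cl⁻ < ClO₄⁻

Leaving-group ability tracks the stability of the departed species; conjugate-acid pKₐ is the usual yardstick (lower pKₐ → better LG).
ClO₄⁻: pKₐ(HClO₄) ≈ -10
Cl⁻: pKₐ(HCl) ≈ -7
NO₃⁻: pKₐ(HNO₃) ≈ -1.3
HCOO⁻: pKₐ(HCOOH) ≈ 3.8
p-O₂N–C₆H₄–O⁻: pKₐ(p-nitrophenol) ≈ 7.2
CH₃⁻: pKₐ(CH₄) ≈ 48
Reversing gives the worst-to-best order requested.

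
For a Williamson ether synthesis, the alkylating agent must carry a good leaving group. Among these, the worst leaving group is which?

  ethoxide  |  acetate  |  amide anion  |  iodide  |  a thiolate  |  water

iodide: pKₐ(HI) ≈ -10
water: pKₐ(H₃O⁺) ≈ -1.7
acetate: pKₐ(CH₃COOH) ≈ 4.8
a thiolate: pKₐ(RSH (a thiol)) ≈ 10.5
ethoxide: pKₐ(CH₃CH₂OH) ≈ 16
amide anion: pKₐ(NH₃) ≈ 38

amide anion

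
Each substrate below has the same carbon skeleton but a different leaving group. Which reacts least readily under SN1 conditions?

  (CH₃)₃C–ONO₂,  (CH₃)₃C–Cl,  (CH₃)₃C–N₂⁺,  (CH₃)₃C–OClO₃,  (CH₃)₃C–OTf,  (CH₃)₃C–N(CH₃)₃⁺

(CH₃)₃C–N(CH₃)₃⁺

Same R in every case — rank the leaving groups.
The more stable X⁻ (or X) is on its own — i.e. the weaker a base it is — the better a leaving group it makes.
(CH₃)₃C–N₂⁺ loses N₂: no meaningful conjugate acid; N₂ departs as an exceptionally stable neutral molecule
(CH₃)₃C–OTf loses OTf⁻: pKₐ(CF₃SO₃H (triflic acid)) ≈ -14
(CH₃)₃C–OClO₃ loses ClO₄⁻: pKₐ(HClO₄) ≈ -10
(CH₃)₃C–Cl loses Cl⁻: pKₐ(HCl) ≈ -7
(CH₃)₃C–ONO₂ loses NO₃⁻: pKₐ(HNO₃) ≈ -1.3
(CH₃)₃C–N(CH₃)₃⁺ loses NR'₃: pKₐ(R'₃NH⁺) ≈ 10.7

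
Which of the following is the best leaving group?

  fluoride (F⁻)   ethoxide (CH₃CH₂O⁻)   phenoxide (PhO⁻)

fluoride (F⁻)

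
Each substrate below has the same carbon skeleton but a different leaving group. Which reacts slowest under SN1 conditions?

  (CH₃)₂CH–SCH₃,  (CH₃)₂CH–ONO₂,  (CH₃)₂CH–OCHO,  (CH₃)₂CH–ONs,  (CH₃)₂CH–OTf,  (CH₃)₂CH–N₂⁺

The skeletons are identical, so relative rate is governed entirely by leaving-group ability.
Leaving-group ability tracks the stability of the departed species; conjugate-acid pKₐ is the usual yardstick (lower pKₐ → better LG).
(CH₃)₂CH–N₂⁺ loses N₂: no meaningful conjugate acid; N₂ departs as an exceptionally stable neutral molecule
(CH₃)₂CH–OTf loses OTf⁻: pKₐ(CF₃SO₃H (triflic acid)) ≈ -14
(CH₃)₂CH–ONs loses ONs⁻: pKₐ(p-O₂NC₆H₄SO₃H) ≈ -3.5
(CH₃)₂CH–ONO₂ loses NO₃⁻: pKₐ(HNO₃) ≈ -1.3
(CH₃)₂CH–OCHO loses HCOO⁻: pKₐ(HCOOH) ≈ 3.8
(CH₃)₂CH–SCH₃ loses RS⁻: pKₐ(RSH (a thiol)) ≈ 10.5

(CH₃)₂CH–SCH₃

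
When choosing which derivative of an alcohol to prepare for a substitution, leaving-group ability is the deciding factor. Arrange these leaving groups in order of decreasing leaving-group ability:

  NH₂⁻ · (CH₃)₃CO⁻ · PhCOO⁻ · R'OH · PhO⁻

Rank by basicity of the departing species: weakest base leaves most easily.
R'OH: pKₐ(R'OH₂⁺) ≈ -2.4 — neutral; leaves from a protonated ether (an oxonium ion, R–O(H)R'⁺)
PhCOO⁻: pKₐ(C₆H₅COOH) ≈ 4.2 — aryl carboxylate
PhO⁻: pKₐ(C₆H₅OH (phenol)) ≈ 10
(CH₃)₃CO⁻: pKₐ(t-BuOH) ≈ 18 — bulky, strongly basic alkoxide
NH₂⁻: pKₐ(NH₃) ≈ 38 — extremely strong base; never a leaving group

R'OH > PhCOO⁻ > PhO⁻ > (CH₃)₃CO⁻ > NH₂⁻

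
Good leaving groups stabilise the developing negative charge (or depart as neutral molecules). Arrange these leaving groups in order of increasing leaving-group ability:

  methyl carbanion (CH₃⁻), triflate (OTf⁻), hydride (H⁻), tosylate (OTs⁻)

methyl carbanion (CH₃⁻) < hydride (H⁻) < tosylate (OTs⁻) < triflate (OTf⁻)

A good leaving group is a weak base: the lower the pKₐ of its conjugate acid, the more readily it departs.
triflate (OTf⁻): pKₐ(CF₃SO₃H (triflic acid)) ≈ -14 — charge spread over three oxygens and a CF₃ group; the premier leaving group in synthesis
tosylate (OTs⁻): pKₐ(p-CH₃C₆H₄SO₃H (TsOH)) ≈ -2.8 — resonance-delocalised arenesulfonate
hydride (H⁻): pKₐ(H₂) ≈ 36 — extremely strong base; leaves only in special hydride-transfer contexts
methyl carbanion (CH₃⁻): pKₐ(CH₄) ≈ 48 — unstabilised carbanion; the worst conceivable leaving group
Reversing gives the worst-to-best order requested.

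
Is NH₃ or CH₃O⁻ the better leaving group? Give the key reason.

NH₃ is the better leaving group.
pKₐ(NH₄⁺) ≈ 9.2 versus pKₐ(CH₃OH) ≈ 15.5: NH₃ is the much weaker base.
Neutral but moderately basic; leaves from R–NH₃⁺.

NH₃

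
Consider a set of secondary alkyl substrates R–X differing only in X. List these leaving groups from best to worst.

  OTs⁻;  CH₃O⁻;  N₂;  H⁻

Rank by basicity of the departing species: weakest base leaves most easily.
N₂: no meaningful conjugate acid; N₂ departs as an exceptionally stable neutral molecule
OTs⁻: pKₐ(p-CH₃C₆H₄SO₃H (TsOH)) ≈ -2.8 — resonance-delocalised arenesulfonate
CH₃O⁻: pKₐ(CH₃OH) ≈ 15.5 — strong base; alkoxides do not leave unassisted
H⁻: pKₐ(H₂) ≈ 36

N₂ > OTs⁻ > CH₃O⁻ > H⁻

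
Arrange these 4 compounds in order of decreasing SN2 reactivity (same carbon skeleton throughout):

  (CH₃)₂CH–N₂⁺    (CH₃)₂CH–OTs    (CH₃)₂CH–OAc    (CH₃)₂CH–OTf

(CH₃)₂CH–N₂⁺ > (CH₃)₂CH–OTf > (CH₃)₂CH–OTs > (CH₃)₂CH–OAc

The skeletons are identical, so relative rate is governed entirely by leaving-group ability.
Leaving-group ability tracks the stability of the departed species; conjugate-acid pKₐ is the usual yardstick (lower pKₐ → better LG).
(CH₃)₂CH–N₂⁺ loses N₂: no meaningful conjugate acid; N₂ departs as an exceptionally stable neutral molecule
(CH₃)₂CH–OTf loses OTf⁻: pKₐ(CF₃SO₃H (triflic acid)) ≈ -14
(CH₃)₂CH–OTs loses OTs⁻: pKₐ(p-CH₃C₆H₄SO₃H (TsOH)) ≈ -2.8
(CH₃)₂CH–OAc loses AcO⁻: pKₐ(CH₃COOH) ≈ 4.8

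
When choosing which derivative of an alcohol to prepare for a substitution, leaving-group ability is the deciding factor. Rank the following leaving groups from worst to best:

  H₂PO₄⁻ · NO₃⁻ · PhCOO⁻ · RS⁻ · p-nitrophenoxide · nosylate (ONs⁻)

RS⁻ < p-nitrophenoxide < PhCOO⁻ < H₂PO₄⁻ < NO₃⁻ < nosylate (ONs⁻)

nosylate (ONs⁻): pKₐ(p-O₂NC₆H₄SO₃H) ≈ -3.5 — p-nitro group further stabilises the sulfonate
NO₃⁻: pKₐ(HNO₃) ≈ -1.3
H₂PO₄⁻: pKₐ(H₃PO₄) ≈ 2.1 — moderate base; biological leaving group after further activation
PhCOO⁻: pKₐ(C₆H₅COOH) ≈ 4.2
p-nitrophenoxide: pKₐ(p-nitrophenol) ≈ 7.2 — nitro group delocalises the charge; the classic chromogenic LG
RS⁻: pKₐ(RSH (a thiol)) ≈ 10.5
Listed from poorest to best leaving group as asked.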